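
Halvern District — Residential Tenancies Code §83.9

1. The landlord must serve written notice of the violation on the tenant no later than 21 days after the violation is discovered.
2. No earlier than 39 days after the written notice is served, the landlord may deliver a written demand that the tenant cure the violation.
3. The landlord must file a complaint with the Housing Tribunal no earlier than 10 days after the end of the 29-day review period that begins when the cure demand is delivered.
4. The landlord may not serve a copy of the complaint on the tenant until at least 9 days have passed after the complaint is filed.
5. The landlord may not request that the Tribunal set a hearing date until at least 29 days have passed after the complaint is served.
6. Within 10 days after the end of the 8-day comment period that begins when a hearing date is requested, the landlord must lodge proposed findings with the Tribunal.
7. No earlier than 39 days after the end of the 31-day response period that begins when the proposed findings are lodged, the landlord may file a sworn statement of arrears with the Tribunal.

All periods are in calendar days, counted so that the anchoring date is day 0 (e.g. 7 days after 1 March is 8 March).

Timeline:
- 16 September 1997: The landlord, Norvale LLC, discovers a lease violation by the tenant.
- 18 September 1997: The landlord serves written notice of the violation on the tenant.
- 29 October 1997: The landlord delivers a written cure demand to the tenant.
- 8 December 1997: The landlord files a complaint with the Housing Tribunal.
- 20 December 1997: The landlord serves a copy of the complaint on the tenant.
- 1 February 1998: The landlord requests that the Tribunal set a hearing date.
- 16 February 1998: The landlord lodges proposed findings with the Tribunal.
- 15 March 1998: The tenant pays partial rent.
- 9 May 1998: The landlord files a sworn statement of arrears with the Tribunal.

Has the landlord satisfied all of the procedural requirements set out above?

Yes

Step 1 — counting 21 days from 16 September 1997 (when the violation is discovered) gives a deadline of 7 October 1997; completed 18 September 1997, before the deadline.
Step 2 — must wait 39 days from 18 September 1997 (when the written notice is served), so not before 27 October 1997; 29 October 1997 is on or after that date.
Step 3 — must wait 10 days from 27 November 1997 (end of the 29-day review period, which began when the cure demand is delivered on 29 October 1997), so not before 7 December 1997; done 8 December 1997 — permitted.
Step 4 — must wait 9 days from 8 December 1997 (when the complaint is filed), so not before 17 December 1997; done 20 December 1997 — permitted.
Step 5 — must wait 29 days from 20 December 1997 (when the complaint is served), so not before 18 January 1998; done 1 February 1998 — permitted.
Step 6 — counting 10 days from 9 February 1998 (end of the 8-day comment period, which began when a hearing date is requested on 1 February 1998) gives a deadline of 19 February 1998; done 16 February 1998 — timely.
Step 7 — must wait 39 days from 19 March 1998 (end of the 31-day response period, which began when the proposed findings are lodged on 16 February 1998), so not before 27 April 1998; done 9 May 1998 — permitted.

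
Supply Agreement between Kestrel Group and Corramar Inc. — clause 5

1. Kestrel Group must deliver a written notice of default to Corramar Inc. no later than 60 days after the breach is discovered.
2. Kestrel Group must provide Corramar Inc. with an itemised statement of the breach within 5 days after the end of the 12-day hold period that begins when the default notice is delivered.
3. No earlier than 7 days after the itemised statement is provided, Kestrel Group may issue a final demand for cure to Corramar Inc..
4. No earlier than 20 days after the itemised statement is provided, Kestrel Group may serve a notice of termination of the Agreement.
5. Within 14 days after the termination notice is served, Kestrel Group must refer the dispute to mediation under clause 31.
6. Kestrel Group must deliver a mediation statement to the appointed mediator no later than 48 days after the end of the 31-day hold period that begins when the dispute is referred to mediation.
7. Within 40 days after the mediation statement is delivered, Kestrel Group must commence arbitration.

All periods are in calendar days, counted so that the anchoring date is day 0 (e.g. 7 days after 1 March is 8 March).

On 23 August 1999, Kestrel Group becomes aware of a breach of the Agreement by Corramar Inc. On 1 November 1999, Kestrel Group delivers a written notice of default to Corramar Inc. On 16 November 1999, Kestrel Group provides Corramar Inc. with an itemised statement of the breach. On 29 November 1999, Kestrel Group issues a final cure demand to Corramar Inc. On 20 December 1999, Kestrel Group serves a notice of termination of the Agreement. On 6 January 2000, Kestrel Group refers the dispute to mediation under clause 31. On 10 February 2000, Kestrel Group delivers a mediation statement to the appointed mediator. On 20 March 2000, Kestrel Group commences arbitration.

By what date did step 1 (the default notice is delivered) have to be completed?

Step 1 runs from 23 August 1999, when the breach is discovered. 60 days after 23 August 1999 is 22 October 1999.

22 October 1999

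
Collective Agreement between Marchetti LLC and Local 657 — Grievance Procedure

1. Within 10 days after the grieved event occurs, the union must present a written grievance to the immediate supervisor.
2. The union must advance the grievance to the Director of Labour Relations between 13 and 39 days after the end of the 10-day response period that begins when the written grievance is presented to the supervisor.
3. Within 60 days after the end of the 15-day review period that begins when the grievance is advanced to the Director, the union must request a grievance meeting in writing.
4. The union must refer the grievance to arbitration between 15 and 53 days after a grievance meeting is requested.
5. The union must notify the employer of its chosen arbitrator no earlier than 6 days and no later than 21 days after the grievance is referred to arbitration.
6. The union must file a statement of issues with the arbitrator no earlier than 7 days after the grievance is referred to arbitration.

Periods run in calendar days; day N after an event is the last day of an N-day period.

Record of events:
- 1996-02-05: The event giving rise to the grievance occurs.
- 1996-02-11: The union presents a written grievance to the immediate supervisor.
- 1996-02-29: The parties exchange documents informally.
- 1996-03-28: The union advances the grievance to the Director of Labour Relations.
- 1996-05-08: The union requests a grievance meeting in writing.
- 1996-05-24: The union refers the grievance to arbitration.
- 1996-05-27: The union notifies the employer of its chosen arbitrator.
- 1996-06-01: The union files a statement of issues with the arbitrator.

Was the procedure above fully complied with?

No

Step 1: 10 days after 1996-02-05 (when the grieved event occurs) is 1996-02-15; 1996-02-11 is within that limit.
Step 2: the window is 13–39 days after 1996-02-21 (end of the 10-day response period, which began when the written grievance is presented to the supervisor on 1996-02-11), so 1996-03-05 through 1996-03-31; done 1996-03-28, which is between those dates.
Step 3: 60 days after 1996-04-12 (end of the 15-day review period, which began when the grievance is advanced to the Director on 1996-03-28) is 1996-06-11; 1996-05-08 is within that limit.
Step 4: the window is 15–53 days after 1996-05-08 (when a grievance meeting is requested), so 1996-05-23 through 1996-06-30; 1996-05-24 falls inside that range.
Step 5: the window is 6–21 days after 1996-05-24 (when the grievance is referred to arbitration), so 1996-05-30 through 1996-06-14; 1996-05-27 is 3 days too early.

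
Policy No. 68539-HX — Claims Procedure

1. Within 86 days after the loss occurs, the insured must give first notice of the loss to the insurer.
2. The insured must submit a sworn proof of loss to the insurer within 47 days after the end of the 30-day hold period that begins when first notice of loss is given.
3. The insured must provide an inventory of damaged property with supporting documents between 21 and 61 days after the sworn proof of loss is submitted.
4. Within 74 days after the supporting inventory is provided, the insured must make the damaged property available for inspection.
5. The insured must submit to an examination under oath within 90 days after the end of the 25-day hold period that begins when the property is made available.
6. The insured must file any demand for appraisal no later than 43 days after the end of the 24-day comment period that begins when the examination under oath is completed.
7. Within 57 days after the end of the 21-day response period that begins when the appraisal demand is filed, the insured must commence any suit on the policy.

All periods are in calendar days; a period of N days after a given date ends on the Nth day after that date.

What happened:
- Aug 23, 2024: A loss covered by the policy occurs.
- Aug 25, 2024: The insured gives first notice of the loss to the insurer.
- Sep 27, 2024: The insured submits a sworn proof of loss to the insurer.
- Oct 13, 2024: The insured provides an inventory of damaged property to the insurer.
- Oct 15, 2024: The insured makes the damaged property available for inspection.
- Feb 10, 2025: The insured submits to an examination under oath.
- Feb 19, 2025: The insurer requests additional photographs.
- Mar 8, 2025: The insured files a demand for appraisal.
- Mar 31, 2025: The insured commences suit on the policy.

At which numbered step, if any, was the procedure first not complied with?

Step 3

Step 1 — counting 86 days from Aug 23, 2024 (when the loss occurs) gives a deadline of Nov 17, 2024; done Aug 25, 2024 — timely.
Step 2 — counting 47 days from Sep 24, 2024 (end of the 30-day hold period, which began when first notice of loss is given on Aug 25, 2024) gives a deadline of Nov 10, 2024; Sep 27, 2024 is within that limit.
Step 3 — 21 and 61 days from Sep 27, 2024 (when the sworn proof of loss is submitted) are Oct 18, 2024 and Nov 27, 2024 respectively; Oct 13, 2024 is 5 days too early.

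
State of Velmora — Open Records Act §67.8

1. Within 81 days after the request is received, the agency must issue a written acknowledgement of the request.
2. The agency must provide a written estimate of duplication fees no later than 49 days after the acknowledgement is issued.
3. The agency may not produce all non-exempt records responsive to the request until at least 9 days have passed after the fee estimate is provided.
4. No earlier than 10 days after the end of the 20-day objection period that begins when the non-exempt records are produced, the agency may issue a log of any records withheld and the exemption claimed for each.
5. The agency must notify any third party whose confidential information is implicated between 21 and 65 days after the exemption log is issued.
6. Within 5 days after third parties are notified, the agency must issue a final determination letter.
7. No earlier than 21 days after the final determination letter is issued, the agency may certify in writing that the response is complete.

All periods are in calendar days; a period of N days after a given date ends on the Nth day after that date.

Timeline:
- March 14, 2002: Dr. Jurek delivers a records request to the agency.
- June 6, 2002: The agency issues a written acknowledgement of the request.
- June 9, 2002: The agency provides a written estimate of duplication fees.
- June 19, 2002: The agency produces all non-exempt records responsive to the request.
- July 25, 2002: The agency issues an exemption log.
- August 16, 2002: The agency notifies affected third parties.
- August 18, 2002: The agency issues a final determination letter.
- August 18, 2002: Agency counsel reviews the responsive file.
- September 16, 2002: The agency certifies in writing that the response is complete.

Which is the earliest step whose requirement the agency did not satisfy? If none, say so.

Step 1

(1) due by March 14, 2002 + 81 days = June 3, 2002; June 6, 2002 misses that deadline by 3 days.
No need to go further; step 1 was not satisfied.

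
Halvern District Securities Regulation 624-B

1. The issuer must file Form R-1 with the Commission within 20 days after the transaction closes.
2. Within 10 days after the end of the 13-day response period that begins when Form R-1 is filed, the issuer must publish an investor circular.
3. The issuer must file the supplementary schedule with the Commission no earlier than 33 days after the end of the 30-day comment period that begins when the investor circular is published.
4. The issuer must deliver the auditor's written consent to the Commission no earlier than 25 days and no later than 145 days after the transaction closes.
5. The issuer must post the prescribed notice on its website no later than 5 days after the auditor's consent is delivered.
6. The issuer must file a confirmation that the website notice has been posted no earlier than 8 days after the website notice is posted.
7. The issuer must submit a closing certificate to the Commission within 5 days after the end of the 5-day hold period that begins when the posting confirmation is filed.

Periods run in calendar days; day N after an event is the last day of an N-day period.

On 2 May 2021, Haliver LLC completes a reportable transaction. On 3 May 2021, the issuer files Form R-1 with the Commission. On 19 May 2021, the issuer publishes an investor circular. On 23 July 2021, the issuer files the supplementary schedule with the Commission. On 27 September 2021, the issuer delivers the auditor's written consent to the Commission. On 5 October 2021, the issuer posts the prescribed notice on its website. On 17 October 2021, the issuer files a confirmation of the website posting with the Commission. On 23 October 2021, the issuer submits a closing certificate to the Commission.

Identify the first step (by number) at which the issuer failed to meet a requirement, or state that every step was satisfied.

Step 1 — counting 20 days from 2 May 2021 (when the transaction closes) gives a deadline of 22 May 2021; 3 May 2021 is within that limit.
Step 2 — counting 10 days from 16 May 2021 (end of the 13-day response period, which began when Form R-1 is filed on 3 May 2021) gives a deadline of 26 May 2021; completed 19 May 2021, before the deadline.
Step 3 — must wait 33 days from 18 June 2021 (end of the 30-day comment period, which began when the investor circular is published on 19 May 2021), so not before 21 July 2021; done 23 July 2021, after the minimum wait.
Step 4 — 25 and 145 days from 2 May 2021 (when the transaction closes) are 27 May 2021 and 24 September 2021 respectively; done 27 September 2021 — 3 days after the window closed.
No need to go further; step 4 was not satisfied.

Step 4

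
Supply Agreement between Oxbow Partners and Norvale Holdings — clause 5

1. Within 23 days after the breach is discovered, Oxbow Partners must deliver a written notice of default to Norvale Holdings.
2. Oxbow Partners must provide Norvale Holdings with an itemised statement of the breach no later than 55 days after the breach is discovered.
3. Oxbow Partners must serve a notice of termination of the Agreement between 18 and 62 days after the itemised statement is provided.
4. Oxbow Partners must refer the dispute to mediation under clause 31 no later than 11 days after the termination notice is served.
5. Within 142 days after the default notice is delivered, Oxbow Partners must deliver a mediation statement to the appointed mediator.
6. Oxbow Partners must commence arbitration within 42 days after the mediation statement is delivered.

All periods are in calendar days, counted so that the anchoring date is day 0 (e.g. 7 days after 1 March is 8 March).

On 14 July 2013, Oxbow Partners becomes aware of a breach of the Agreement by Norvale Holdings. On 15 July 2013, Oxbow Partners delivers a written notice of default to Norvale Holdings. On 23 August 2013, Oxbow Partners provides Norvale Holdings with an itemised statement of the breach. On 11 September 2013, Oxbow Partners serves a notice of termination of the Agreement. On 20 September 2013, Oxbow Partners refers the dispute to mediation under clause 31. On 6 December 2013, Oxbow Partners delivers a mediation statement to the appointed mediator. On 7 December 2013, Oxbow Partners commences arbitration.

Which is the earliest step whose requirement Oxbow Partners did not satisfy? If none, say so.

Step 5

Step 1: 23 days after 14 July 2013 (when the breach is discovered) is 6 August 2013; completed 15 July 2013, before the deadline.
Step 2: 55 days after 14 July 2013 (when the breach is discovered) is 7 September 2013; 23 August 2013 is within that limit.
Step 3: the window is 18–62 days after 23 August 2013 (when the itemised statement is provided), so 10 September 2013 through 24 October 2013; done 11 September 2013 — within the window.
Step 4: 11 days after 11 September 2013 (when the termination notice is served) is 22 September 2013; completed 20 September 2013, before the deadline.
Step 5: 142 days after 15 July 2013 (when the default notice is delivered) is 4 December 2013; not done until 6 December 2013, 2 days after the deadline.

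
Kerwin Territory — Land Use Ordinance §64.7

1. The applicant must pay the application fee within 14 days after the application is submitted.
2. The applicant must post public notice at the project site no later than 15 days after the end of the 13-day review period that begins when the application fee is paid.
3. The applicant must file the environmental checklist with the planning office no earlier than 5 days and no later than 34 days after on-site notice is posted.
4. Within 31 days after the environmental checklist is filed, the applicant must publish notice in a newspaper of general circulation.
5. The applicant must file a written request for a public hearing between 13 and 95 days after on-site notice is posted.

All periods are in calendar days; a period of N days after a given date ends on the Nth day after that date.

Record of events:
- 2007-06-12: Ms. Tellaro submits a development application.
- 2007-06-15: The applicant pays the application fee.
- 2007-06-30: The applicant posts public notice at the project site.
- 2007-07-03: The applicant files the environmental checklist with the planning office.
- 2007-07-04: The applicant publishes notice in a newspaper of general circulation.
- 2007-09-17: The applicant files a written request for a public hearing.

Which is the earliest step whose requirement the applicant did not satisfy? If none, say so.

(1) due by 2007-06-12 + 14 days = 2007-06-26; done 2007-06-15 — timely.
(2) due by 2007-06-28 + 15 days = 2007-07-13; 2007-06-30 is within that limit.
(3) the permitted window runs from 2007-06-30 + 5 = 2007-07-05 to 2007-06-30 + 34 = 2007-08-03; done 2007-07-03 — 2 days before the window opened.
The procedure was therefore not followed at step 3.

Step 3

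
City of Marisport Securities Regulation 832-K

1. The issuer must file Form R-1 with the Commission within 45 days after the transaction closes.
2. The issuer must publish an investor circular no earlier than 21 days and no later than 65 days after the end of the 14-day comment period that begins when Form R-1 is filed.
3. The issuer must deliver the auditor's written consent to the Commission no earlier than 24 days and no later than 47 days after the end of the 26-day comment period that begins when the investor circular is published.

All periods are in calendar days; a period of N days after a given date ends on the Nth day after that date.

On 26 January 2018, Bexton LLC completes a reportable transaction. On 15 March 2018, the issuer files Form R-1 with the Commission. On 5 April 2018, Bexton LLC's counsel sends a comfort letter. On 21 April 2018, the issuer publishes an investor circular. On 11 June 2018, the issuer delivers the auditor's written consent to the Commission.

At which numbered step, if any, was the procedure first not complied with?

Step 1 — counting 45 days from 26 January 2018 (when the transaction closes) gives a deadline of 12 March 2018; done 15 March 2018 — 3 days late.
No need to go further; step 1 was not satisfied.

Step 1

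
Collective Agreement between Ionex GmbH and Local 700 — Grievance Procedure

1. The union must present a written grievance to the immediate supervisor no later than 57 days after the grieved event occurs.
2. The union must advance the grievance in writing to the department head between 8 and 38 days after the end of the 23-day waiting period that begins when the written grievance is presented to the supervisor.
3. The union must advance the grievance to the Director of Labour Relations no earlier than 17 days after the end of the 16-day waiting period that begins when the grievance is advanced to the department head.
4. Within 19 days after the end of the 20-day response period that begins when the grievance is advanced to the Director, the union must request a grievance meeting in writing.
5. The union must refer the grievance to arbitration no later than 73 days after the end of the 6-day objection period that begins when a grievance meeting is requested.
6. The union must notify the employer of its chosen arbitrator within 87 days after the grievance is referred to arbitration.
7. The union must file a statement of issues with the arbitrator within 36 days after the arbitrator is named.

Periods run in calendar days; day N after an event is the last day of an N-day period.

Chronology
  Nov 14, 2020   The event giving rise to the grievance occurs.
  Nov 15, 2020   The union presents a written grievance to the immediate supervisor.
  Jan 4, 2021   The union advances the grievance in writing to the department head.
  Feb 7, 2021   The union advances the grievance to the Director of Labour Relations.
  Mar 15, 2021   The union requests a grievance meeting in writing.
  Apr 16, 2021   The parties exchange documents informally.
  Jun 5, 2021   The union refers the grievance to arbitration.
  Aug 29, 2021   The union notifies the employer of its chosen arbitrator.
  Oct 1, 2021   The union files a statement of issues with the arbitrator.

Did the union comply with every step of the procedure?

Step 1: 57 days after Nov 14, 2020 (when the grieved event occurs) is Jan 10, 2021; completed Nov 15, 2020, before the deadline.
Step 2: the window is 8–38 days after Dec 8, 2020 (end of the 23-day waiting period, which began when the written grievance is presented to the supervisor on Nov 15, 2020), so Dec 16, 2020 through Jan 15, 2021; Jan 4, 2021 falls inside that range.
Step 3: the earliest permitted date is 17 days after Jan 20, 2021 (end of the 16-day waiting period, which began when the grievance is advanced to the department head on Jan 4, 2021), i.e. Feb 6, 2021; Feb 7, 2021 is on or after that date.
Step 4: 19 days after Feb 27, 2021 (end of the 20-day response period, which began when the grievance is advanced to the Director on Feb 7, 2021) is Mar 18, 2021; completed Mar 15, 2021, before the deadline.
Step 5: 73 days after Mar 21, 2021 (end of the 6-day objection period, which began when a grievance meeting is requested on Mar 15, 2021) is Jun 2, 2021; Jun 5, 2021 misses that deadline by 3 days.

No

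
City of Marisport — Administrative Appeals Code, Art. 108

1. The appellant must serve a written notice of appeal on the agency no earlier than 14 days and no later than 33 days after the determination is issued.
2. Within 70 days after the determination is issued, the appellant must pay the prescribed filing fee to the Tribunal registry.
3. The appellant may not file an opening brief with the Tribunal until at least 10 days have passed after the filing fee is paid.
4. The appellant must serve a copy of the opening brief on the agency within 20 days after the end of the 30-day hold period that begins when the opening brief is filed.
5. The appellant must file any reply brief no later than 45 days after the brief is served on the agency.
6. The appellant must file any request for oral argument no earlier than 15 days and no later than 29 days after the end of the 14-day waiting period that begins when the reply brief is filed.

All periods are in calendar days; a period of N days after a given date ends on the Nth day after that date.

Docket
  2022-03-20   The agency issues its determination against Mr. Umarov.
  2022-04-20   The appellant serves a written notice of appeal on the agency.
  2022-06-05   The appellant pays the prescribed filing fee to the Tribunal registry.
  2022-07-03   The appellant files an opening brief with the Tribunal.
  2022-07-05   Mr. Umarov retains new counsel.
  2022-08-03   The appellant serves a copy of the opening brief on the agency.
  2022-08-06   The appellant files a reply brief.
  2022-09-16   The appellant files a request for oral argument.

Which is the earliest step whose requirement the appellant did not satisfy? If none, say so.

Step 2

(1) the permitted window runs from 2022-03-20 + 14 = 2022-04-03 to 2022-03-20 + 33 = 2022-04-22; done 2022-04-20 — within the window.
(2) due by 2022-03-20 + 70 days = 2022-05-29; done 2022-06-05 — 7 days late.
Later steps need not be reached.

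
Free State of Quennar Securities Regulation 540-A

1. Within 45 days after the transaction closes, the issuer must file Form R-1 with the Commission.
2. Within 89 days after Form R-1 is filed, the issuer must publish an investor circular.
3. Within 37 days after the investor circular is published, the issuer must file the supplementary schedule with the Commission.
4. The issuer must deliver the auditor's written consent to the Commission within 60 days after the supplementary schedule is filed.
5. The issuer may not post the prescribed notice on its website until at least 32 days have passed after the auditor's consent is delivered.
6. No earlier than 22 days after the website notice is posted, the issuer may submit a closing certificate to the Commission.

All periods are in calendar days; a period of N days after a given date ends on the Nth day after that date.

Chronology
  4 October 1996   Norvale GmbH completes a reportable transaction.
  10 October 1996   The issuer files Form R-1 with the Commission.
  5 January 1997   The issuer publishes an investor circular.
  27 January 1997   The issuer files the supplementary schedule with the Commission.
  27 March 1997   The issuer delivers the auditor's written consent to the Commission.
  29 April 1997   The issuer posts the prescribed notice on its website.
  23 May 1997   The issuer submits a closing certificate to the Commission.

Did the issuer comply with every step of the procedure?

(1) due by 4 October 1996 + 45 days = 18 November 1996; completed 10 October 1996, before the deadline.
(2) due by 10 October 1996 + 89 days = 7 January 1997; completed 5 January 1997, before the deadline.
(3) due by 5 January 1997 + 37 days = 11 February 1997; completed 27 January 1997, before the deadline.
(4) due by 27 January 1997 + 60 days = 28 March 1997; 27 March 1997 is within that limit.
(5) permitted from 27 March 1997 + 32 days = 28 April 1997 onward; done 29 April 1997 — permitted.
(6) permitted from 29 April 1997 + 22 days = 21 May 1997 onward; done 23 May 1997, after the minimum wait.

Yes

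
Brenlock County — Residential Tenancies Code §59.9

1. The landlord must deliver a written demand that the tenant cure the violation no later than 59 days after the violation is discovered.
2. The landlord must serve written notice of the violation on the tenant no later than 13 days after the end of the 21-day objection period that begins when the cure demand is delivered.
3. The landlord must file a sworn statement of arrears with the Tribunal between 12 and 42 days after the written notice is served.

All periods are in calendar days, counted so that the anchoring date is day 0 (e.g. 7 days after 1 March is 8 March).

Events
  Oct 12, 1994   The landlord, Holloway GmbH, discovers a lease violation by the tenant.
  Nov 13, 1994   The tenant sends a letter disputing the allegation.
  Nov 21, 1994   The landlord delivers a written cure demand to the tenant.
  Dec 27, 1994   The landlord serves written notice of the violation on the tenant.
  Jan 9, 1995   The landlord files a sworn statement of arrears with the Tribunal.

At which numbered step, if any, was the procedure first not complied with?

Step 2

(1) due by Oct 12, 1994 + 59 days = Dec 10, 1994; Nov 21, 1994 is within that limit.
(2) due by Dec 12, 1994 + 13 days = Dec 25, 1994; Dec 27, 1994 misses that deadline by 2 days.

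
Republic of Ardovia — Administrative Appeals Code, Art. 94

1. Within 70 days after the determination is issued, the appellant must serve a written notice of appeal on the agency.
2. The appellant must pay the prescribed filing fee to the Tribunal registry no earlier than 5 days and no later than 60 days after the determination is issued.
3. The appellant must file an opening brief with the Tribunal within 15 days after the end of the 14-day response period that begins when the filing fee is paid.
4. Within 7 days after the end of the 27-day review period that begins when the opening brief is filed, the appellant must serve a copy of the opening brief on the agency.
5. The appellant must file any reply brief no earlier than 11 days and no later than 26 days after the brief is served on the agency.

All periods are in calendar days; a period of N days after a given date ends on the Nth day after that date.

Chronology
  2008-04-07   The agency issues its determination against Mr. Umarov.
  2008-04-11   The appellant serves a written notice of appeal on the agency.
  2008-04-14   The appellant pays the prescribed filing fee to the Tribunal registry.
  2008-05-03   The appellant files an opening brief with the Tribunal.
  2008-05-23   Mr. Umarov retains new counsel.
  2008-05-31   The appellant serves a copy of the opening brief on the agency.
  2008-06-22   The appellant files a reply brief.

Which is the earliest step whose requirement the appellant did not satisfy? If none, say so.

(1) due by 2008-04-07 + 70 days = 2008-06-16; completed 2008-04-11, before the deadline.
(2) the permitted window runs from 2008-04-07 + 5 = 2008-04-12 to 2008-04-07 + 60 = 2008-06-06; 2008-04-14 falls inside that range.
(3) due by 2008-04-28 + 15 days = 2008-05-13; 2008-05-03 is within that limit.
(4) due by 2008-05-30 + 7 days = 2008-06-06; done 2008-05-31 — timely.
(5) the permitted window runs from 2008-05-31 + 11 = 2008-06-11 to 2008-05-31 + 26 = 2008-06-26; done 2008-06-22, which is between those dates.

None — every step was satisfied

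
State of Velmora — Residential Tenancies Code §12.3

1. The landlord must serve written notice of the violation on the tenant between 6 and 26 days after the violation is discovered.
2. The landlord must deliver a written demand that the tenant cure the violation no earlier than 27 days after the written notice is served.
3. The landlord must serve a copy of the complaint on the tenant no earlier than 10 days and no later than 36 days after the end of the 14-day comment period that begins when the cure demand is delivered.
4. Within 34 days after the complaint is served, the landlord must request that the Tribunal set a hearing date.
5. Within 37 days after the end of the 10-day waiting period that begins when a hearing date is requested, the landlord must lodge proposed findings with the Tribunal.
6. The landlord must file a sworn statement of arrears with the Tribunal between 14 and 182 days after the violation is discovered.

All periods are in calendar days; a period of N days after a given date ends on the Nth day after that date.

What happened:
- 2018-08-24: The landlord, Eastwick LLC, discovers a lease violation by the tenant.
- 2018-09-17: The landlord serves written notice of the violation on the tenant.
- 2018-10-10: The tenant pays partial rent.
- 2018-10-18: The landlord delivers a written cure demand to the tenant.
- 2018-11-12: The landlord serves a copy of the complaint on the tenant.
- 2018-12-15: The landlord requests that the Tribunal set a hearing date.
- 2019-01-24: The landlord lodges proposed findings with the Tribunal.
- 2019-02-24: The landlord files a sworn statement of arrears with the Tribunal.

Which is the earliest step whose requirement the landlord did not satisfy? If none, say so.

Step 6

Step 1 — 6 and 26 days from 2018-08-24 (when the violation is discovered) are 2018-08-30 and 2018-09-19 respectively; done 2018-09-17, which is between those dates.
Step 2 — must wait 27 days from 2018-09-17 (when the written notice is served), so not before 2018-10-14; done 2018-10-18 — permitted.
Step 3 — 10 and 36 days from 2018-11-01 (end of the 14-day comment period, which began when the cure demand is delivered on 2018-10-18) are 2018-11-11 and 2018-12-07 respectively; done 2018-11-12, which is between those dates.
Step 4 — counting 34 days from 2018-11-12 (when the complaint is served) gives a deadline of 2018-12-16; 2018-12-15 is within that limit.
Step 5 — counting 37 days from 2018-12-25 (end of the 10-day waiting period, which began when a hearing date is requested on 2018-12-15) gives a deadline of 2019-01-31; completed 2019-01-24, before the deadline.
Step 6 — 14 and 182 days from 2018-08-24 (when the violation is discovered) are 2018-09-07 and 2019-02-22 respectively; 2019-02-24 is 2 days past the end of the window.
No need to go further; step 6 was not satisfied.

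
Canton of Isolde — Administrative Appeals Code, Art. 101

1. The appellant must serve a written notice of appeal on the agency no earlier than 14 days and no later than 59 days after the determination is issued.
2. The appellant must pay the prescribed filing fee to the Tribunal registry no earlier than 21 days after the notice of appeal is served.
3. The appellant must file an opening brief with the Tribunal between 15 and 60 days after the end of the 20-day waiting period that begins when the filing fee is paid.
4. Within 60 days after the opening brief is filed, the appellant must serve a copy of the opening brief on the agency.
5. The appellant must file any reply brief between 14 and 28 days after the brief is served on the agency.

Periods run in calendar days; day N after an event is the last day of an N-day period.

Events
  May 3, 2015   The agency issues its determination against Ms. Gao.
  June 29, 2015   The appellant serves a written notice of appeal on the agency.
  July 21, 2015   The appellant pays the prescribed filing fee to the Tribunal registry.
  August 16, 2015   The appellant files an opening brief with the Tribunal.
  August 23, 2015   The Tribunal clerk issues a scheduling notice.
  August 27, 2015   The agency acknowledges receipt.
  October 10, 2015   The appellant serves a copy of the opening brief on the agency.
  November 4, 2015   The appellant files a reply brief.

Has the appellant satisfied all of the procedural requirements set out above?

Step 1: the window is 14–59 days after May 3, 2015 (when the determination is issued), so May 17, 2015 through July 1, 2015; done June 29, 2015 — within the window.
Step 2: the earliest permitted date is 21 days after June 29, 2015 (when the notice of appeal is served), i.e. July 20, 2015; done July 21, 2015 — permitted.
Step 3: the window is 15–60 days after August 10, 2015 (end of the 20-day waiting period, which began when the filing fee is paid on July 21, 2015), so August 25, 2015 through October 9, 2015; August 16, 2015 is 9 days too early.

No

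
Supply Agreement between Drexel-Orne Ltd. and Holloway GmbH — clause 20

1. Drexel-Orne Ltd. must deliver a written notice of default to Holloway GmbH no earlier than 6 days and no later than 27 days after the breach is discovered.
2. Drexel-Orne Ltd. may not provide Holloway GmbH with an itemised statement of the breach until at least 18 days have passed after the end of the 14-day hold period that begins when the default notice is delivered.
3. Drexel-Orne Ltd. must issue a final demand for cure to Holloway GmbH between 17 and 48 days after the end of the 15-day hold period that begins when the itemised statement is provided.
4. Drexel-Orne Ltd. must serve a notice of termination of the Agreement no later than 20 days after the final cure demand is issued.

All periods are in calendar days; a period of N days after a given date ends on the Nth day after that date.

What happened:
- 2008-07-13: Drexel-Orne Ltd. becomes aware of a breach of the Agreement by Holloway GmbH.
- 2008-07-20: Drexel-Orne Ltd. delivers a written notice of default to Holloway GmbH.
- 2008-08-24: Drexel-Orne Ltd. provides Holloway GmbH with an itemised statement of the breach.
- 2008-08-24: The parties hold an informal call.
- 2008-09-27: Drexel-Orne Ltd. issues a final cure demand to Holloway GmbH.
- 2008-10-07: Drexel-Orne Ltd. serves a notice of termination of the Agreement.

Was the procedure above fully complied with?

(1) the permitted window runs from 2008-07-13 + 6 = 2008-07-19 to 2008-07-13 + 27 = 2008-08-09; done 2008-07-20 — within the window.
(2) permitted from 2008-08-03 + 18 days = 2008-08-21 onward; 2008-08-24 is on or after that date.
(3) the permitted window runs from 2008-09-08 + 17 = 2008-09-25 to 2008-09-08 + 48 = 2008-10-26; done 2008-09-27 — within the window.
(4) due by 2008-09-27 + 20 days = 2008-10-17; completed 2008-10-07, before the deadline.

Yes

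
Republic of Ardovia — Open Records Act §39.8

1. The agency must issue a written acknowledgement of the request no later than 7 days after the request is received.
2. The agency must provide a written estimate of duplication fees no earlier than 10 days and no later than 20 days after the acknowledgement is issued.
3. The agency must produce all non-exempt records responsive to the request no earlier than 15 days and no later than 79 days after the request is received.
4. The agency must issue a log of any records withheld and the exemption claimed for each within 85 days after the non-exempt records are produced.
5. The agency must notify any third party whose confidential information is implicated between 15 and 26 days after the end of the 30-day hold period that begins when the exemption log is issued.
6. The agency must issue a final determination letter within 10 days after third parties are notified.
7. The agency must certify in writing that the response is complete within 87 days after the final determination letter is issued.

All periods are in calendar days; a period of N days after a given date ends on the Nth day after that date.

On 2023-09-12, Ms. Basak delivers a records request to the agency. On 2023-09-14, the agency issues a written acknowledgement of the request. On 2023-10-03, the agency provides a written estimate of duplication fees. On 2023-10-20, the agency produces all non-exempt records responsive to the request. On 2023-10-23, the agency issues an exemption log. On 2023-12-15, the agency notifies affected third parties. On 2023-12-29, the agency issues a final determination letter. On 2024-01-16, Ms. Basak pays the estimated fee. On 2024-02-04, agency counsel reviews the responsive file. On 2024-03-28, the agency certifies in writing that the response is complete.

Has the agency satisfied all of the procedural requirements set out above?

No

(1) due by 2023-09-12 + 7 days = 2023-09-19; 2023-09-14 is within that limit.
(2) the permitted window runs from 2023-09-14 + 10 = 2023-09-24 to 2023-09-14 + 20 = 2023-10-04; done 2023-10-03 — within the window.
(3) the permitted window runs from 2023-09-12 + 15 = 2023-09-27 to 2023-09-12 + 79 = 2023-11-30; done 2023-10-20, which is between those dates.
(4) due by 2023-10-20 + 85 days = 2024-01-13; 2023-10-23 is within that limit.
(5) the permitted window runs from 2023-11-22 + 15 = 2023-12-07 to 2023-11-22 + 26 = 2023-12-18; done 2023-12-15, which is between those dates.
(6) due by 2023-12-15 + 10 days = 2023-12-25; 2023-12-29 misses that deadline by 4 days.
Later steps need not be reached.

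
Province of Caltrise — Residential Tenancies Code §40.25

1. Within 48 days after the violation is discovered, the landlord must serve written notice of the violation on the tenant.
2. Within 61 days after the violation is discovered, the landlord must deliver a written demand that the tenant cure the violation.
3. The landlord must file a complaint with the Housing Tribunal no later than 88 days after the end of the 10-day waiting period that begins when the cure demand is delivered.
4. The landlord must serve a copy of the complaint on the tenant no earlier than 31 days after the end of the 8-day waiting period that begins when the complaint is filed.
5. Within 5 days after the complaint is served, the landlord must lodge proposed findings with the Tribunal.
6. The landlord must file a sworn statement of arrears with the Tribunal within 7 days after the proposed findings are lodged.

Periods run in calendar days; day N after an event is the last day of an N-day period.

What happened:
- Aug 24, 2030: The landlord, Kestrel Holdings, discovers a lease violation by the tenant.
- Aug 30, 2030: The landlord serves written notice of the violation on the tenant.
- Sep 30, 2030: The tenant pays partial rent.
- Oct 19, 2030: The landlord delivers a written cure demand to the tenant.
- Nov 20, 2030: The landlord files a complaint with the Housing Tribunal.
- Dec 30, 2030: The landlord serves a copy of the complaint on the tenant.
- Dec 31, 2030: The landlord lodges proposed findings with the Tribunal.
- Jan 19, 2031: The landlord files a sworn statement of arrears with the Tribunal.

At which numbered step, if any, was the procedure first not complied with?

Step 1 — counting 48 days from Aug 24, 2030 (when the violation is discovered) gives a deadline of Oct 11, 2030; completed Aug 30, 2030, before the deadline.
Step 2 — counting 61 days from Aug 24, 2030 (when the violation is discovered) gives a deadline of Oct 24, 2030; completed Oct 19, 2030, before the deadline.
Step 3 — counting 88 days from Oct 29, 2030 (end of the 10-day waiting period, which began when the cure demand is delivered on Oct 19, 2030) gives a deadline of Jan 25, 2031; completed Nov 20, 2030, before the deadline.
Step 4 — must wait 31 days from Nov 28, 2030 (end of the 8-day waiting period, which began when the complaint is filed on Nov 20, 2030), so not before Dec 29, 2030; Dec 30, 2030 is on or after that date.
Step 5 — counting 5 days from Dec 30, 2030 (when the complaint is served) gives a deadline of Jan 4, 2031; Dec 31, 2030 is within that limit.
Step 6 — counting 7 days from Dec 31, 2030 (when the proposed findings are lodged) gives a deadline of Jan 7, 2031; done Jan 19, 2031 — 12 days late.
Later steps need not be reached.

Step 6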